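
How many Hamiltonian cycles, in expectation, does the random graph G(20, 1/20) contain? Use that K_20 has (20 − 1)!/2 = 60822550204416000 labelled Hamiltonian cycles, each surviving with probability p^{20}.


K_20 has (20 − 1)!/2 = 60822550204416000 labelled Hamiltonian cycles.
For each such Hamiltonian cycle H, let X_H = 1 if all 20 edges of H are present in G. Then P[X_H = 1] = p^{20} = (1/20)^{20} = 1/104857600000000000000000000.
Summing the indicators: E[X] = Σ_H E[X_H] = 60822550204416000 · p^{20} = 60822550204416000 · 1/104857600000000000000000000 = 14849255421/25600000000000000000.
Numerically: E[X] ≈ 5.8e-10.

E[X] = 60822550204416000 · (1/20)^{20} = 14849255421/25600000000000000000 ≈ 5.8e-10.


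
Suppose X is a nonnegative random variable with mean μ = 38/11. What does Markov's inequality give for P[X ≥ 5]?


μ = E[X] = 38/11, a = 5.
Markov: P[X ≥ 5] ≤ μ/a = (38/11)/5 = 38/55.
Numerically: ≈ 0.69091.
(Since a = 5 > μ = 3.45455, the bound 38/55 is < 1 and informative.)

P[X ≥ 5] ≤ 38/55 ≈ 0.69091.


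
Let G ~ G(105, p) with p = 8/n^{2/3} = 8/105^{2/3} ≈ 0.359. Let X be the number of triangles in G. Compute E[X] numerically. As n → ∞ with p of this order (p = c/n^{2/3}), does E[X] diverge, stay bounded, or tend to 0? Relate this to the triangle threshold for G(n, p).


Number of potential triangles: C(105, 3) = 187460.
Each occurs with probability p³ ≈ (0.359)³ ≈ 4.64399e-02.
By linearity: E[X] = C(105, 3)·p³ ≈ 187460 · 4.64399e-02 ≈ 8705.625.
Since α = 2/3 < 1, p = c/n^{2/3} ≫ 1/n is above the triangle threshold p ~ 1/n. Asymptotically E[X] ~ (c³/6)·n^{3(1−α)} = (8³/6)·n^{1} → ∞; triangles are abundant w.h.p.

E[X] ≈ 8705.625; in regime p = Θ(1/n^{2/3}) E[X] diverges (above the triangle threshold p ~ 1/n).


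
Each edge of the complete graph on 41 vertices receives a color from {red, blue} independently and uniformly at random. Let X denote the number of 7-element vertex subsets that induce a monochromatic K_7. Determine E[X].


Let X = Σ_S X_S over the C(41, 7) = 22481940 subsets S of size 7, where X_S = 1 if the K_7 on S is monochromatic.
For a fixed S, the K_7 on S has C(7, 2) = 21 edges. P[all 21 edges red] = (1/2)^21, and likewise for blue, so P[monochromatic] = 2·(1/2)^21 = 2^{1 − 21} = 1/1048576.
Summing: E[X] = C(41, 7) · 2^{1 − 21} = 22481940 · 1/1048576 = 5620485/262144.
Numerically: E[X] ≈ 21.440.

E[X] = C(41,7)·2^(1−C(7,2)) = 5620485/262144 ≈ 21.440.


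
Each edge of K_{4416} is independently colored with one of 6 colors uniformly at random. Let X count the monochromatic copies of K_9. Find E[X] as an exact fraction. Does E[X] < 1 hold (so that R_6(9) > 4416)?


E[X] = C(4416, 9) · 6^{1 − 36} = 1745644609681318303205765440 · 6^{−35} = 1745644609681318303205765440/1719070799748422591028658176.
As a reduced fraction: E[X] = 27275697026270598487590085/26860481246069102984822784 ≈ 1.01546.
Is E[X] < 1? NO.
Since E[X] ≥ 1, the first-moment bound is inconclusive at n = 4416; it does NOT by itself certify R_6(9) > 4416.

E[X] = 27275697026270598487590085/26860481246069102984822784 ≈ 1.01546; E[X] ≥ 1; first-moment method inconclusive here.


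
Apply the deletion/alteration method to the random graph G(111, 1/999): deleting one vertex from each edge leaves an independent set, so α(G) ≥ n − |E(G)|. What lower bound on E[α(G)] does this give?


E[|E(G)|] = C(111, 2)·p = 6105 · (1/999) = 55/9.
E[α(G)] ≥ n − E[|E(G)|] = 111 − 55/9 = 944/9.
Numerically: ≈ 104.88889.
(This is only a lower bound; the true E[α(G)] may be larger.)

E[α(G)] ≥ 944/9 ≈ 104.88889.


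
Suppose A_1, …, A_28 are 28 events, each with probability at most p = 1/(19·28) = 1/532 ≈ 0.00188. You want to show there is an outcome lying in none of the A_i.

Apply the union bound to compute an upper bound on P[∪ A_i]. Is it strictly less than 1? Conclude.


Union bound: P[∪_{i=1}^{28} A_i] ≤ Σ_i P[A_i] ≤ 28·p = 28·(1/532) = 1/19.
Numerically: 1/19 ≈ 0.05263.
Is 1/19 < 1? YES.
Since P[∪ A_i] ≤ 1/19 < 1, the complement has P[∩ A_i^c] ≥ 1 − 1/19 = 18/19 > 0, so some outcome avoids every A_i.

28·p = 1/19 ≈ 0.05263; existence CERTIFIED by the union bound.


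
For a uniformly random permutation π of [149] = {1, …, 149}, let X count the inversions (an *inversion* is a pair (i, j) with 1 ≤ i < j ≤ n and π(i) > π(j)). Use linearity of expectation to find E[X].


Write X = Σ X_I over the C(149, 2) = 11026 pairs i < j, with X_I the indicator of one inversion.
There are 11026 indicators.
For each fixed pair i < j, the values π(i) and π(j) are two distinct elements of {1, …, 149} in uniformly random order; by symmetry P[π(i) > π(j)] = 1/2.
By linearity: E[X] = 11026 · (1/2) = C(149, 2) · (1/2) = 11026/2 = 5513 ≈ 5513.00000.

E[X] = 5513 = 5513.00000.


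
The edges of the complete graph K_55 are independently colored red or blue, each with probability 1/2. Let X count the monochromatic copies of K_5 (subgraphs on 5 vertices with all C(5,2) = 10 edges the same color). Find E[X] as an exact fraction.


Let X = Σ_S X_S over the C(55, 5) = 3478761 subsets S of size 5, where X_S = 1 if the K_5 on S is monochromatic.
For a fixed S, the K_5 on S has C(5, 2) = 10 edges. P[all 10 edges red] = (1/2)^10, and likewise for blue, so P[monochromatic] = 2·(1/2)^10 = 2^{1 − 10} = 1/512.
Summing: E[X] = C(55, 5) · 2^{1 − 10} = 3478761 · 1/512 = 3478761/512.
Numerically: E[X] ≈ 6794.455.

E[X] = C(55,5)·2^(1−C(5,2)) = 3478761/512 ≈ 6794.455.


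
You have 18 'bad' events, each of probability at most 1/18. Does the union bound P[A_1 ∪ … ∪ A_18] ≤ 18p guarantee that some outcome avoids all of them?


Union bound: P[∪_{i=1}^{18} A_i] ≤ Σ_i P[A_i] ≤ 18·p = 18·(1/18) = 1.
Numerically: 1 ≈ 1.0000000.
Is 1 < 1? NO.
Since the bound 1 is ≥ 1, the union bound is uninformative here; it does NOT by itself certify existence.

18·p = 1 ≈ 1.0000000; existence NOT certified by the union bound.


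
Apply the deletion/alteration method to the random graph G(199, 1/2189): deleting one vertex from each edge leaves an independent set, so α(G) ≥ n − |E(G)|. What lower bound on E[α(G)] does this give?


E[|E(G)|] = C(199, 2)·p = 19701 · (1/2189) = 9.
E[α(G)] ≥ n − E[|E(G)|] = 199 − 9 = 190.
Numerically: ≈ 190.00000.
(This is only a lower bound; the true E[α(G)] may be larger.)

E[α(G)] ≥ 190 ≈ 190.00000.


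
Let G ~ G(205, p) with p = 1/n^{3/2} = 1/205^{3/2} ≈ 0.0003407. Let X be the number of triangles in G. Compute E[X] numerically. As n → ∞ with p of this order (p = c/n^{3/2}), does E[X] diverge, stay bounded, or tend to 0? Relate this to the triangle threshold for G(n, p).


Number of potential triangles: C(205, 3) = 1414910.
Each occurs with probability p³ ≈ (0.0003407)³ ≈ 3.9546461e-11.
By linearity: E[X] = C(205, 3)·p³ ≈ 1414910 · 3.9546461e-11 ≈ 0.00006.
Since α = 3/2 > 1, p = c/n^{3/2} = o(1/n) is below the triangle threshold p ~ 1/n. Asymptotically E[X] ~ (c³/6)·n^{3(1−α)} = (1³/6)·n^{-1.5} → 0, so by Markov's inequality G has no triangles w.h.p.

E[X] ≈ 0.00006; in regime p = Θ(1/n^{3/2}) E[X] tends to 0 (below the triangle threshold p ~ 1/n).


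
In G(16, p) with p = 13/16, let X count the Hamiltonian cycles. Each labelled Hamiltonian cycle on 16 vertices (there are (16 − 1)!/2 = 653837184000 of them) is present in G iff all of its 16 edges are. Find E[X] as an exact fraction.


K_16 has (16 − 1)!/2 = 653837184000 labelled Hamiltonian cycles.
For each such Hamiltonian cycle H, let X_H = 1 if all 16 edges of H are present in G. Then P[X_H = 1] = p^{16} = (13/16)^{16} = 665416609183179841/18446744073709551616.
Summing the indicators: E[X] = Σ_H E[X_H] = 653837184000 · p^{16} = 653837184000 · 665416609183179841/18446744073709551616 = 424877072202303561918952875/18014398509481984.
Numerically: E[X] ≈ 2.3585e+10.

E[X] = 653837184000 · (13/16)^{16} = 424877072202303561918952875/18014398509481984 ≈ 2.3585e+10.


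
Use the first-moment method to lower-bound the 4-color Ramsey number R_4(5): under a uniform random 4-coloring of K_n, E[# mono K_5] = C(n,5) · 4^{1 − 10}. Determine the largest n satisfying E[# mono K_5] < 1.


We need C(n, 5) · 4^{1 − 10} < 1, i.e. C(n, 5) < 4^{10 − 1} = 262144.
Check values of n near the boundary:
  n = 27: C(27, 5) = 80730; 80730 < 262144? YES
  n = 28: C(28, 5) = 98280; 98280 < 262144? YES
  n = 29: C(29, 5) = 118755; 118755 < 262144? YES
  n = 30: C(30, 5) = 142506; 142506 < 262144? YES
  n = 31: C(31, 5) = 169911; 169911 < 262144? YES
  n = 32: C(32, 5) = 201376; 201376 < 262144? YES
  n = 33: C(33, 5) = 237336; 237336 < 262144? YES
  n = 34: C(34, 5) = 278256; 278256 < 262144? NO
  n = 35: C(35, 5) = 324632; 324632 < 262144? NO
  n = 36: C(36, 5) = 376992; 376992 < 262144? NO
The largest n with C(n, 5) < 262144 is n = 33 (where E[X] = 29667/32768 ≈ 0.905). Hence R_4(5) > 33, i.e. R_4(5) ≥ 34.

Largest n = 33; hence R_4(5) > 33.


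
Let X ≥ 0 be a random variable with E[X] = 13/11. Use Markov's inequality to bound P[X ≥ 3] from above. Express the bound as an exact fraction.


μ = E[X] = 13/11, a = 3.
Markov: P[X ≥ 3] ≤ μ/a = (13/11)/3 = 13/33.
Numerically: ≈ 0.3939.
(Since a = 3 > μ = 1.1818, the bound 13/33 is < 1 and informative.)

P[X ≥ 3] ≤ 13/33 ≈ 0.3939.


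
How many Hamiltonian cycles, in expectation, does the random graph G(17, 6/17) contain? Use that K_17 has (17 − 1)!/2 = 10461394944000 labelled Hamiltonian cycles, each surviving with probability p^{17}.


K_17 has (17 − 1)!/2 = 10461394944000 labelled Hamiltonian cycles.
For each such Hamiltonian cycle H, let X_H = 1 if all 17 edges of H are present in G. Then P[X_H = 1] = p^{17} = (6/17)^{17} = 16926659444736/827240261886336764177.
By linearity: E[X] = Σ_H E[X_H] = 10461394944000 · p^{17} = 10461394944000 · 16926659444736/827240261886336764177 = 177076469533971037814784000/827240261886336764177.
Numerically: E[X] ≈ 214057.

E[X] = 10461394944000 · (6/17)^{17} = 177076469533971037814784000/827240261886336764177 ≈ 214057.


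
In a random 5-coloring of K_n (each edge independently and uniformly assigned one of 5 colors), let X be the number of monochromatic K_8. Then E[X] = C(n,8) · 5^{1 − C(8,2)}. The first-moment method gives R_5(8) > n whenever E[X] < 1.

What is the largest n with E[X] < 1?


We need C(n, 8) · 5^{1 − 28} < 1, i.e. C(n, 8) < 5^{28 − 1} = 7450580596923828125.
Check values of n near the boundary:
  n = 862: C(862, 8) = 7317951015318931845; 7317951015318931845 < 7450580596923828125? YES
  n = 863: C(863, 8) = 7386423071602617757; 7386423071602617757 < 7450580596923828125? YES
  n = 864: C(864, 8) = 7455455062926006708; 7455455062926006708 < 7450580596923828125? NO
  n = 865: C(865, 8) = 7525050909487743060; 7525050909487743060 < 7450580596923828125? NO
The largest n with C(n, 8) < 7450580596923828125 is n = 863 (where E[X] = 7386423071602617757/7450580596923828125 ≈ 0.9914). Hence R_5(8) > 863, i.e. R_5(8) ≥ 864.

Largest n = 863; hence R_5(8) > 863.


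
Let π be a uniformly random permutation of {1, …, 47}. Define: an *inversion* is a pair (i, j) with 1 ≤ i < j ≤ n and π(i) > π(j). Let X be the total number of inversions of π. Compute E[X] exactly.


Write X = Σ X_I over the C(47, 2) = 1081 pairs i < j, with X_I the indicator of one inversion.
There are 1081 indicators.
For each fixed pair i < j, the values π(i) and π(j) are two distinct elements of {1, …, 47} in uniformly random order; by symmetry P[π(i) > π(j)] = 1/2.
By linearity: E[X] = 1081 · (1/2) = C(47, 2) · (1/2) = 1081/2 = 1081/2 ≈ 540.50000.

E[X] = 1081/2 = 540.50000.


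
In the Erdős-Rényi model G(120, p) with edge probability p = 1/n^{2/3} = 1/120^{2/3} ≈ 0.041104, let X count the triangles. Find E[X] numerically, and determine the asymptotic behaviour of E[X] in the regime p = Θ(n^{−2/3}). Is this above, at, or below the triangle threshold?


Number of potential triangles: C(120, 3) = 280840.
Each occurs with probability p³ ≈ (0.041104)³ ≈ 6.9444444e-05.
By linearity: E[X] = C(120, 3)·p³ ≈ 280840 · 6.9444444e-05 ≈ 19.50278.
Since α = 2/3 < 1, p = c/n^{2/3} ≫ 1/n is above the triangle threshold p ~ 1/n. Asymptotically E[X] ~ (c³/6)·n^{3(1−α)} = (1³/6)·n^{1} → ∞; triangles are abundant w.h.p.

E[X] ≈ 19.50278; in regime p = Θ(1/n^{2/3}) E[X] diverges (above the triangle threshold p ~ 1/n).


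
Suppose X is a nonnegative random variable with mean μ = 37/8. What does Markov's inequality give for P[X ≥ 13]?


μ = E[X] = 37/8, a = 13.
Markov: P[X ≥ 13] ≤ μ/a = (37/8)/13 = 37/104.
Numerically: ≈ 0.35577.
(Since a = 13 > μ = 4.62500, the bound 37/104 is < 1 and informative.)

P[X ≥ 13] ≤ 37/104 ≈ 0.35577.


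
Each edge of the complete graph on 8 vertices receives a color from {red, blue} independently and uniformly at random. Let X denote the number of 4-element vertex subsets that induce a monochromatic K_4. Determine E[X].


Let X = Σ_S X_S over the C(8, 4) = 70 subsets S of size 4, where X_S = 1 if the K_4 on S is monochromatic.
For a fixed S, the K_4 on S has C(4, 2) = 6 edges. P[all 6 edges red] = (1/2)^6, and likewise for blue, so P[monochromatic] = 2·(1/2)^6 = 2^{1 − 6} = 1/32.
By linearity: E[X] = C(8, 4) · 2^{1 − 6} = 70 · 1/32 = 35/16.
Numerically: E[X] ≈ 2.1875.

E[X] = C(8,4)·2^(1−C(4,2)) = 35/16 ≈ 2.1875.


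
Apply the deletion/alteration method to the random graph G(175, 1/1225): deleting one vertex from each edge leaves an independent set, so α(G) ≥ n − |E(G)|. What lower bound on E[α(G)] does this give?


E[|E(G)|] = C(175, 2)·p = 15225 · (1/1225) = 87/7.
E[α(G)] ≥ n − E[|E(G)|] = 175 − 87/7 = 1138/7.
Numerically: ≈ 162.57143.
(This is only a lower bound; the true E[α(G)] may be larger.)

E[α(G)] ≥ 1138/7 ≈ 162.57143.


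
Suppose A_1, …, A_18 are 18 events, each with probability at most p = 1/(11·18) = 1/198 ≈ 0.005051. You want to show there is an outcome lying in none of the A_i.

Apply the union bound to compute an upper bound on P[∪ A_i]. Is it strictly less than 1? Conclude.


Union bound: P[∪_{i=1}^{18} A_i] ≤ Σ_i P[A_i] ≤ 18·p = 18·(1/198) = 1/11.
Numerically: 1/11 ≈ 0.090909.
Is 1/11 < 1? YES.
Since P[∪ A_i] ≤ 1/11 < 1, the complement has P[∩ A_i^c] ≥ 1 − 1/11 = 10/11 > 0, so some outcome avoids every A_i.

18·p = 1/11 ≈ 0.090909; existence CERTIFIED by the union bound.


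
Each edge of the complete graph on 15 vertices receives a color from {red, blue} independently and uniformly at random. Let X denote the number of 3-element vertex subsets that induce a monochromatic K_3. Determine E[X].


Let X = Σ_S X_S over the C(15, 3) = 455 subsets S of size 3, where X_S = 1 if the K_3 on S is monochromatic.
For a fixed S, the K_3 on S has C(3, 2) = 3 edges. P[all 3 edges red] = (1/2)^3, and likewise for blue, so P[monochromatic] = 2·(1/2)^3 = 2^{1 − 3} = 1/4.
By linearity: E[X] = C(15, 3) · 2^{1 − 3} = 455 · 1/4 = 455/4.
Numerically: E[X] ≈ 113.750000.

E[X] = C(15,3)·2^(1−C(3,2)) = 455/4 ≈ 113.750000.


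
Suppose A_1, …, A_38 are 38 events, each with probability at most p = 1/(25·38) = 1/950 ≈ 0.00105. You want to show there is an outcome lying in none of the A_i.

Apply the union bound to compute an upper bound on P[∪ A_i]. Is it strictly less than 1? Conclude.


Union bound: P[∪_{i=1}^{38} A_i] ≤ Σ_i P[A_i] ≤ 38·p = 38·(1/950) = 1/25.
Numerically: 1/25 ≈ 0.04000.
Is 1/25 < 1? YES.
Since P[∪ A_i] ≤ 1/25 < 1, the complement has P[∩ A_i^c] ≥ 1 − 1/25 = 24/25 > 0, so some outcome avoids every A_i.

38·p = 1/25 ≈ 0.04000; existence CERTIFIED by the union bound.


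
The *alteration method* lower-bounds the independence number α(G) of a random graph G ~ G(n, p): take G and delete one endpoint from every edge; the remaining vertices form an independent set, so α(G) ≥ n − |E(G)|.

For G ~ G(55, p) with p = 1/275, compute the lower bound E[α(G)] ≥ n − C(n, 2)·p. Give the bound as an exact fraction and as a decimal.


E[|E(G)|] = C(55, 2)·p = 1485 · (1/275) = 27/5.
E[α(G)] ≥ n − E[|E(G)|] = 55 − 27/5 = 248/5.
Numerically: ≈ 49.6000.
(This is only a lower bound; the true E[α(G)] may be larger.)

E[α(G)] ≥ 248/5 ≈ 49.6000.


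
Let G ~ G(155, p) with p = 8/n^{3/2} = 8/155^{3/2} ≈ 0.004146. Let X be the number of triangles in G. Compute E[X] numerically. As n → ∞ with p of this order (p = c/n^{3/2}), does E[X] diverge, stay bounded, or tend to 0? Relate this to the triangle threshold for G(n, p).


Number of potential triangles: C(155, 3) = 608685.
Each occurs with probability p³ ≈ (0.004146)³ ≈ 7.124876e-08.
By linearity: E[X] = C(155, 3)·p³ ≈ 608685 · 7.124876e-08 ≈ 0.0434.
Since α = 3/2 > 1, p = c/n^{3/2} = o(1/n) is below the triangle threshold p ~ 1/n. Asymptotically E[X] ~ (c³/6)·n^{3(1−α)} = (8³/6)·n^{-1.5} → 0, so by Markov's inequality G has no triangles w.h.p.

E[X] ≈ 0.0434; in regime p = Θ(1/n^{3/2}) E[X] tends to 0 (below the triangle threshold p ~ 1/n).


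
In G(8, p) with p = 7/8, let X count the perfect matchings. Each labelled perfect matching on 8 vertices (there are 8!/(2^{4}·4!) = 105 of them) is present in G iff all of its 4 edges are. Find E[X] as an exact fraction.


K_8 has 8!/(2^{4}·4!) = 105 labelled perfect matchings.
For each such perfect matching H, let X_H = 1 if all 4 edges of H are present in G. Then P[X_H = 1] = p^{4} = (7/8)^{4} = 2401/4096.
By linearity: E[X] = Σ_H E[X_H] = 105 · p^{4} = 105 · 2401/4096 = 252105/4096.
Numerically: E[X] ≈ 61.5.

E[X] = 105 · (7/8)^{4} = 252105/4096 ≈ 61.5.


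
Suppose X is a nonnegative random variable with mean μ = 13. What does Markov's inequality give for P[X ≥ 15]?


μ = E[X] = 13, a = 15.
Markov: P[X ≥ 15] ≤ μ/a = (13)/15 = 13/15.
Numerically: ≈ 0.867.
(Since a = 15 > μ = 13.000, the bound 13/15 is < 1 and informative.)

P[X ≥ 15] ≤ 13/15 ≈ 0.867.


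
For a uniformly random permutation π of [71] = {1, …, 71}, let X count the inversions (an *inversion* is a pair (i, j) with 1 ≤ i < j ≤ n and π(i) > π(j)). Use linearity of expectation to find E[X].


Write X = Σ X_I over the C(71, 2) = 2485 pairs i < j, with X_I the indicator of one inversion.
There are 2485 indicators.
For each fixed pair i < j, the values π(i) and π(j) are two distinct elements of {1, …, 71} in uniformly random order; by symmetry P[π(i) > π(j)] = 1/2.
By linearity: E[X] = 2485 · (1/2) = C(71, 2) · (1/2) = 2485/2 = 2485/2 ≈ 1242.5000.

E[X] = 2485/2 = 1242.5000.


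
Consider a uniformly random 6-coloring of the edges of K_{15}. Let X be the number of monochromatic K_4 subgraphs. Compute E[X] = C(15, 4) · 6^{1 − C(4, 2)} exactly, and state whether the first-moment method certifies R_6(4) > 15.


E[X] = C(15, 4) · 6^{1 − 6} = 1365 · 6^{−5} = 1365/7776.
As a reduced fraction: E[X] = 455/2592 ≈ 0.175540.
Is E[X] < 1? YES.
Since E[X] < 1, there exists a 6-coloring of K_{15} with no monochromatic K_4; hence R_6(4) > 15.

E[X] = 455/2592 ≈ 0.175540; E[X] < 1, so R_6(4) > 15.


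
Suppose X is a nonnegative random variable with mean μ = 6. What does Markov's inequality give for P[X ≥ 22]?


μ = E[X] = 6, a = 22.
Markov: P[X ≥ 22] ≤ μ/a = (6)/22 = 3/11.
Numerically: ≈ 0.272727.
(Since a = 22 > μ = 6.000000, the bound 3/11 is < 1 and informative.)

P[X ≥ 22] ≤ 3/11 ≈ 0.272727.


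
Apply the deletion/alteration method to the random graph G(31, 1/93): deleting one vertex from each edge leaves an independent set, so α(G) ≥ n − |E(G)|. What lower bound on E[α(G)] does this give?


E[|E(G)|] = C(31, 2)·p = 465 · (1/93) = 5.
E[α(G)] ≥ n − E[|E(G)|] = 31 − 5 = 26.
Numerically: ≈ 26.000.
(This is only a lower bound; the true E[α(G)] may be larger.)

E[α(G)] ≥ 26 ≈ 26.000.


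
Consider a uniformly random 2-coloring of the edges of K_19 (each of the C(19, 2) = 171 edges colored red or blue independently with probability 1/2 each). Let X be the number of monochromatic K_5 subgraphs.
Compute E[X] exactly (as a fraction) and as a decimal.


Let X = Σ_S X_S over the C(19, 5) = 11628 subsets S of size 5, where X_S = 1 if the K_5 on S is monochromatic.
For a fixed S, the K_5 on S has C(5, 2) = 10 edges. P[all 10 edges red] = (1/2)^10, and likewise for blue, so P[monochromatic] = 2·(1/2)^10 = 2^{1 − 10} = 1/512.
By linearity of expectation: E[X] = C(19, 5) · 2^{1 − 10} = 11628 · 1/512 = 2907/128.
Numerically: E[X] ≈ 22.710938.

E[X] = C(19,5)·2^(1−C(5,2)) = 2907/128 ≈ 22.710938.


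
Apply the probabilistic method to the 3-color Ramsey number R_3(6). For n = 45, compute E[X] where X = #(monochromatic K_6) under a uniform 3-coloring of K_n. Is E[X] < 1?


E[X] = C(45, 6) · 3^{1 − 15} = 8145060 · 3^{−14} = 8145060/4782969.
As a reduced fraction: E[X] = 2715020/1594323 ≈ 1.702930.
Is E[X] < 1? NO.
Since E[X] ≥ 1, the first-moment bound is inconclusive at n = 45; it does NOT by itself certify R_3(6) > 45.

E[X] = 2715020/1594323 ≈ 1.702930; E[X] ≥ 1; first-moment method inconclusive here.


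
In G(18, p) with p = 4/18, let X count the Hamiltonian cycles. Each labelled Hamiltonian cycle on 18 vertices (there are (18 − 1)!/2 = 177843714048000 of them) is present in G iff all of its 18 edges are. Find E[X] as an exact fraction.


K_18 has (18 − 1)!/2 = 177843714048000 labelled Hamiltonian cycles.
For each such Hamiltonian cycle H, let X_H = 1 if all 18 edges of H are present in G. Then P[X_H = 1] = p^{18} = (2/9)^{18} = 262144/150094635296999121.
Summing the indicators: E[X] = Σ_H E[X_H] = 177843714048000 · p^{18} = 177843714048000 · 262144/150094635296999121 = 63951526166528000/205891132094649.
Numerically: E[X] ≈ 310.608.

E[X] = 177843714048000 · (2/9)^{18} = 63951526166528000/205891132094649 ≈ 310.608.


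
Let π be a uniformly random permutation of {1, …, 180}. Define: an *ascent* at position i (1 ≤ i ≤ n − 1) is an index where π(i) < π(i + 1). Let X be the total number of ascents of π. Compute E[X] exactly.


Write X = Σ X_I over i = 1, …, 179, with X_I the indicator of one ascent.
There are 179 indicators.
For each fixed i, the pair (π(i), π(i+1)) is a uniformly random ordered pair of distinct values from {1, …, 180}; by symmetry P[π(i) < π(i+1)] = 1/2.
By linearity: E[X] = 179 · (1/2) = (180 − 1) · (1/2) = 179/2 ≈ 89.500.

E[X] = 179/2 = 89.500.


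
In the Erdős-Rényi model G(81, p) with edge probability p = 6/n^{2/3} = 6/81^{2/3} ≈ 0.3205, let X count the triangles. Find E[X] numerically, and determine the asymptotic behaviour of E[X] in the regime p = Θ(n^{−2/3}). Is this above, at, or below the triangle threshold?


Number of potential triangles: C(81, 3) = 85320.
Each occurs with probability p³ ≈ (0.3205)³ ≈ 3.2921811e-02.
By linearity: E[X] = C(81, 3)·p³ ≈ 85320 · 3.2921811e-02 ≈ 2808.88889.
Since α = 2/3 < 1, p = c/n^{2/3} ≫ 1/n is above the triangle threshold p ~ 1/n. Asymptotically E[X] ~ (c³/6)·n^{3(1−α)} = (6³/6)·n^{1} → ∞; triangles are abundant w.h.p.

E[X] ≈ 2808.88889; in regime p = Θ(1/n^{2/3}) E[X] diverges (above the triangle threshold p ~ 1/n).


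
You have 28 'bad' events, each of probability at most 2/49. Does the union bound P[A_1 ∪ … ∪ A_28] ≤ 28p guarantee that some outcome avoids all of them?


Union bound: P[∪_{i=1}^{28} A_i] ≤ Σ_i P[A_i] ≤ 28·p = 28·(2/49) = 8/7.
Numerically: 8/7 ≈ 1.1428571.
Is 8/7 < 1? NO.
Since the bound 8/7 is ≥ 1, the union bound is uninformative here; it does NOT by itself certify existence.

28·p = 8/7 ≈ 1.1428571; existence NOT certified by the union bound.


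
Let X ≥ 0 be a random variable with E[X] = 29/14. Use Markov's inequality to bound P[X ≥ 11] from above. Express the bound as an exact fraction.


μ = E[X] = 29/14, a = 11.
Markov: P[X ≥ 11] ≤ μ/a = (29/14)/11 = 29/154.
Numerically: ≈ 0.188312.
(Since a = 11 > μ = 2.071429, the bound 29/154 is < 1 and informative.)

P[X ≥ 11] ≤ 29/154 ≈ 0.188312.


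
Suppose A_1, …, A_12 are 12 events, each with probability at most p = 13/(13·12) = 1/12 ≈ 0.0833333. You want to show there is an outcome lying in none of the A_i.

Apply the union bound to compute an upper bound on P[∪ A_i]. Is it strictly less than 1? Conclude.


Union bound: P[∪_{i=1}^{12} A_i] ≤ Σ_i P[A_i] ≤ 12·p = 12·(1/12) = 1.
Numerically: 1 ≈ 1.0000000.
Is 1 < 1? NO.
Since the bound 1 is ≥ 1, the union bound is uninformative here; it does NOT by itself certify existence.

12·p = 1 ≈ 1.0000000; existence NOT certified by the union bound.


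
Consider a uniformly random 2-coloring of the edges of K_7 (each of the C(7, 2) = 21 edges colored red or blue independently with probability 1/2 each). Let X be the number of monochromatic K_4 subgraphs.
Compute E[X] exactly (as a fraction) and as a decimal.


Let X = Σ_S X_S over the C(7, 4) = 35 subsets S of size 4, where X_S = 1 if the K_4 on S is monochromatic.
For a fixed S, the K_4 on S has C(4, 2) = 6 edges. P[all 6 edges red] = (1/2)^6, and likewise for blue, so P[monochromatic] = 2·(1/2)^6 = 2^{1 − 6} = 1/32.
By linearity: E[X] = C(7, 4) · 2^{1 − 6} = 35 · 1/32 = 35/32.
Numerically: E[X] ≈ 1.09375.

E[X] = C(7,4)·2^(1−C(4,2)) = 35/32 ≈ 1.09375.


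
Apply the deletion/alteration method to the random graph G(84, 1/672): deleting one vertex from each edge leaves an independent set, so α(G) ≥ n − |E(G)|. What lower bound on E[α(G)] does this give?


E[|E(G)|] = C(84, 2)·p = 3486 · (1/672) = 83/16.
E[α(G)] ≥ n − E[|E(G)|] = 84 − 83/16 = 1261/16.
Numerically: ≈ 78.8125.
(This is only a lower bound; the true E[α(G)] may be larger.)

E[α(G)] ≥ 1261/16 ≈ 78.8125.


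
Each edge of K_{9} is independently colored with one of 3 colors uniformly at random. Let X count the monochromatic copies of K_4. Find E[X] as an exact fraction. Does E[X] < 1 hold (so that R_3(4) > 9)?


E[X] = C(9, 4) · 3^{1 − 6} = 126 · 3^{−5} = 126/243.
As a reduced fraction: E[X] = 14/27 ≈ 0.518519.
Is E[X] < 1? YES.
Since E[X] < 1, there exists a 3-coloring of K_{9} with no monochromatic K_4; hence R_3(4) > 9.

E[X] = 14/27 ≈ 0.518519; E[X] < 1, so R_3(4) > 9.


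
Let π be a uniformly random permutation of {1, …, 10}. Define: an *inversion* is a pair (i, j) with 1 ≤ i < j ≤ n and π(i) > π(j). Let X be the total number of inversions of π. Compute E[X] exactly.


Write X = Σ X_I over the C(10, 2) = 45 pairs i < j, with X_I the indicator of one inversion.
There are 45 indicators.
For each fixed pair i < j, the values π(i) and π(j) are two distinct elements of {1, …, 10} in uniformly random order; by symmetry P[π(i) > π(j)] = 1/2.
By linearity: E[X] = 45 · (1/2) = C(10, 2) · (1/2) = 45/2 = 45/2 ≈ 22.500000.

E[X] = 45/2 = 22.500000.


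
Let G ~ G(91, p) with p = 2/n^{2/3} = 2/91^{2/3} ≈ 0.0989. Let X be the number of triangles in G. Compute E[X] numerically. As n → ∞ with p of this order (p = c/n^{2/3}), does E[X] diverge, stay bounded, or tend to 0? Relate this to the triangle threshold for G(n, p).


Number of potential triangles: C(91, 3) = 121485.
Each occurs with probability p³ ≈ (0.0989)³ ≈ 9.66067e-04.
By linearity: E[X] = C(91, 3)·p³ ≈ 121485 · 9.66067e-04 ≈ 117.363.
Since α = 2/3 < 1, p = c/n^{2/3} ≫ 1/n is above the triangle threshold p ~ 1/n. Asymptotically E[X] ~ (c³/6)·n^{3(1−α)} = (2³/6)·n^{1} → ∞; triangles are abundant w.h.p.

E[X] ≈ 117.363; in regime p = Θ(1/n^{2/3}) E[X] diverges (above the triangle threshold p ~ 1/n).


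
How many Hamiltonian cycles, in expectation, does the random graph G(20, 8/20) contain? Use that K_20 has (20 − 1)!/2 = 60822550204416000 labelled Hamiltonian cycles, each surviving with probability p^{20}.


K_20 has (20 − 1)!/2 = 60822550204416000 labelled Hamiltonian cycles.
For each such Hamiltonian cycle H, let X_H = 1 if all 20 edges of H are present in G. Then P[X_H = 1] = p^{20} = (2/5)^{20} = 1048576/95367431640625.
By linearity: E[X] = Σ_H E[X_H] = 60822550204416000 · p^{20} = 60822550204416000 · 1048576/95367431640625 = 510216531225165692928/762939453125.
Numerically: E[X] ≈ 6.69e+08.

E[X] = 60822550204416000 · (2/5)^{20} = 510216531225165692928/762939453125 ≈ 6.69e+08.


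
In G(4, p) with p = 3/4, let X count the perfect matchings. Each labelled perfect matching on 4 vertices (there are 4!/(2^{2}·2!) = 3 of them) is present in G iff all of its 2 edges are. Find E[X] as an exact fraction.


K_4 has 4!/(2^{2}·2!) = 3 labelled perfect matchings.
For each such perfect matching H, let X_H = 1 if all 2 edges of H are present in G. Then P[X_H = 1] = p^{2} = (3/4)^{2} = 9/16.
By linearity of expectation: E[X] = Σ_H E[X_H] = 3 · p^{2} = 3 · 9/16 = 27/16.
Numerically: E[X] ≈ 1.69.

E[X] = 3 · (3/4)^{2} = 27/16 ≈ 1.69.


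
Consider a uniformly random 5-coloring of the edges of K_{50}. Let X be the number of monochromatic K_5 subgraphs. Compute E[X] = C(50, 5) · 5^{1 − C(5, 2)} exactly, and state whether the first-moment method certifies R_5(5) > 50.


E[X] = C(50, 5) · 5^{1 − 10} = 2118760 · 5^{−9} = 2118760/1953125.
As a reduced fraction: E[X] = 423752/390625 ≈ 1.084805.
Is E[X] < 1? NO.
Since E[X] ≥ 1, the first-moment bound is inconclusive at n = 50; it does NOT by itself certify R_5(5) > 50.

E[X] = 423752/390625 ≈ 1.084805; E[X] ≥ 1; first-moment method inconclusive here.


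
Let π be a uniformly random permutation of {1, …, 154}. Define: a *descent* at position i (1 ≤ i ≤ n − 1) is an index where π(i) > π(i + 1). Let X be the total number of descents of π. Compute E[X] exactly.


Write X = Σ X_I over i = 1, …, 153, with X_I the indicator of one descent.
There are 153 indicators.
For each fixed i, the pair (π(i), π(i+1)) is a uniformly random ordered pair of distinct values from {1, …, 154}; by symmetry P[π(i) > π(i+1)] = 1/2.
By linearity: E[X] = 153 · (1/2) = (154 − 1) · (1/2) = 153/2 ≈ 76.500000.

E[X] = 153/2 = 76.500000.


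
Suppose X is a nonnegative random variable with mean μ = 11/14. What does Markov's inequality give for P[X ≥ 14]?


μ = E[X] = 11/14, a = 14.
Markov: P[X ≥ 14] ≤ μ/a = (11/14)/14 = 11/196.
Numerically: ≈ 0.056.
(Since a = 14 > μ = 0.786, the bound 11/196 is < 1 and informative.)

P[X ≥ 14] ≤ 11/196 ≈ 0.056.


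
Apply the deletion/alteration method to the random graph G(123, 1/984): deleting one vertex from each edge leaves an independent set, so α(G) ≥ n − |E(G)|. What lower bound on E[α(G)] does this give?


E[|E(G)|] = C(123, 2)·p = 7503 · (1/984) = 61/8.
E[α(G)] ≥ n − E[|E(G)|] = 123 − 61/8 = 923/8.
Numerically: ≈ 115.375000.
(This is only a lower bound; the true E[α(G)] may be larger.)

E[α(G)] ≥ 923/8 ≈ 115.375000.


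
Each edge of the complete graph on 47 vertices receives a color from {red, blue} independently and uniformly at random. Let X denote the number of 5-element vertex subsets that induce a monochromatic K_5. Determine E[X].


Let X = Σ_S X_S over the C(47, 5) = 1533939 subsets S of size 5, where X_S = 1 if the K_5 on S is monochromatic.
For a fixed S, the K_5 on S has C(5, 2) = 10 edges. P[all 10 edges red] = (1/2)^10, and likewise for blue, so P[monochromatic] = 2·(1/2)^10 = 2^{1 − 10} = 1/512.
By linearity: E[X] = C(47, 5) · 2^{1 − 10} = 1533939 · 1/512 = 1533939/512.
Numerically: E[X] ≈ 2995.974609.

E[X] = C(47,5)·2^(1−C(5,2)) = 1533939/512 ≈ 2995.974609.


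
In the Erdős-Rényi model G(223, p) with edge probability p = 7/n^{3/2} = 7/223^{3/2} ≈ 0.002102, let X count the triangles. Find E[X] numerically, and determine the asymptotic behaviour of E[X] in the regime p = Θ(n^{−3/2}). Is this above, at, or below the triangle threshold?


Number of potential triangles: C(223, 3) = 1823471.
Each occurs with probability p³ ≈ (0.002102)³ ≈ 9.288001e-09.
By linearity: E[X] = C(223, 3)·p³ ≈ 1823471 · 9.288001e-09 ≈ 0.0169.
Since α = 3/2 > 1, p = c/n^{3/2} = o(1/n) is below the triangle threshold p ~ 1/n. Asymptotically E[X] ~ (c³/6)·n^{3(1−α)} = (7³/6)·n^{-1.5} → 0, so by Markov's inequality G has no triangles w.h.p.

E[X] ≈ 0.0169; in regime p = Θ(1/n^{3/2}) E[X] tends to 0 (below the triangle threshold p ~ 1/n).


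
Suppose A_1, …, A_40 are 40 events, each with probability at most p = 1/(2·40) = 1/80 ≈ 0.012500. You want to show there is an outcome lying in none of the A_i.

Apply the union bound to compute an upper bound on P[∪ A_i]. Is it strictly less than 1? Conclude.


Union bound: P[∪_{i=1}^{40} A_i] ≤ Σ_i P[A_i] ≤ 40·p = 40·(1/80) = 1/2.
Numerically: 1/2 ≈ 0.500000.
Is 1/2 < 1? YES.
Since P[∪ A_i] ≤ 1/2 < 1, the complement has P[∩ A_i^c] ≥ 1 − 1/2 = 1/2 > 0, so some outcome avoids every A_i.

40·p = 1/2 ≈ 0.500000; existence CERTIFIED by the union bound.


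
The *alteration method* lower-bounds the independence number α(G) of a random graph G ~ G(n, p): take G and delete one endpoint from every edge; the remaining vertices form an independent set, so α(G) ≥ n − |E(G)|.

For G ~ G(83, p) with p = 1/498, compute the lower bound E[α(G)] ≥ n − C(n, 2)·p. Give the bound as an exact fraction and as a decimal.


E[|E(G)|] = C(83, 2)·p = 3403 · (1/498) = 41/6.
E[α(G)] ≥ n − E[|E(G)|] = 83 − 41/6 = 457/6.
Numerically: ≈ 76.1667.
(This is only a lower bound; the true E[α(G)] may be larger.)

E[α(G)] ≥ 457/6 ≈ 76.1667.


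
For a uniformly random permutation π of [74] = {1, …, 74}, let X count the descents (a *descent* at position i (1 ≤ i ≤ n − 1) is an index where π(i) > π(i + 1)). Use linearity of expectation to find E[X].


Write X = Σ X_I over i = 1, …, 73, with X_I the indicator of one descent.
There are 73 indicators.
For each fixed i, the pair (π(i), π(i+1)) is a uniformly random ordered pair of distinct values from {1, …, 74}; by symmetry P[π(i) > π(i+1)] = 1/2.
By linearity: E[X] = 73 · (1/2) = (74 − 1) · (1/2) = 73/2 ≈ 36.50000.

E[X] = 73/2 = 36.50000.


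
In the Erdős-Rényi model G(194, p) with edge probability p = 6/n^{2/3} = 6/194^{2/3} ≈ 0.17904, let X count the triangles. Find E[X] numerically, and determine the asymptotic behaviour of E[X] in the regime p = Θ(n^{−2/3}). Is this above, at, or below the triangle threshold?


Number of potential triangles: C(194, 3) = 1198144.
Each occurs with probability p³ ≈ (0.17904)³ ≈ 5.7391859e-03.
By linearity: E[X] = C(194, 3)·p³ ≈ 1198144 · 5.7391859e-03 ≈ 6876.37113.
Since α = 2/3 < 1, p = c/n^{2/3} ≫ 1/n is above the triangle threshold p ~ 1/n. Asymptotically E[X] ~ (c³/6)·n^{3(1−α)} = (6³/6)·n^{1} → ∞; triangles are abundant w.h.p.

E[X] ≈ 6876.37113; in regime p = Θ(1/n^{2/3}) E[X] diverges (above the triangle threshold p ~ 1/n).


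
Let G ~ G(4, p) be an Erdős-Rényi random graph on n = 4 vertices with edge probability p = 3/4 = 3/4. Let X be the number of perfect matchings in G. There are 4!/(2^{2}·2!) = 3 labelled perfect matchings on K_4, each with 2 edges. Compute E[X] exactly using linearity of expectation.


K_4 has 4!/(2^{2}·2!) = 3 labelled perfect matchings.
For each such perfect matching H, let X_H = 1 if all 2 edges of H are present in G. Then P[X_H = 1] = p^{2} = (3/4)^{2} = 9/16.
By linearity: E[X] = Σ_H E[X_H] = 3 · p^{2} = 3 · 9/16 = 27/16.
Numerically: E[X] ≈ 1.6875.

E[X] = 3 · (3/4)^{2} = 27/16 ≈ 1.6875.


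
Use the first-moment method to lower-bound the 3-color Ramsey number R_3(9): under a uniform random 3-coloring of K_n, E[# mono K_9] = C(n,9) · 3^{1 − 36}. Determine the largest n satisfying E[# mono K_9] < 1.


We need C(n, 9) · 3^{1 − 36} < 1, i.e. C(n, 9) < 3^{36 − 1} = 50031545098999707.
Check values of n near the boundary:
  n = 300: C(300, 9) = 48052241692154700; 48052241692154700 < 50031545098999707? YES
  n = 301: C(301, 9) = 49533303936090975; 49533303936090975 < 50031545098999707? YES
  n = 302: C(302, 9) = 51054804739588650; 51054804739588650 < 50031545098999707? NO
  n = 303: C(303, 9) = 52617706925494425; 52617706925494425 < 50031545098999707? NO
  n = 304: C(304, 9) = 54222992899492560; 54222992899492560 < 50031545098999707? NO
The largest n with C(n, 9) < 50031545098999707 is n = 301 (where E[X] = 16511101312030325/16677181699666569 ≈ 0.990041). Hence R_3(9) > 301, i.e. R_3(9) ≥ 302.

Largest n = 301; hence R_3(9) > 301.


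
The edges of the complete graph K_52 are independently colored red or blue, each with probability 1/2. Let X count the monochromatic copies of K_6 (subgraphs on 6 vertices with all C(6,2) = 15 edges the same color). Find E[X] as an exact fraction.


Let X = Σ_S X_S over the C(52, 6) = 20358520 subsets S of size 6, where X_S = 1 if the K_6 on S is monochromatic.
For a fixed S, the K_6 on S has C(6, 2) = 15 edges. P[all 15 edges red] = (1/2)^15, and likewise for blue, so P[monochromatic] = 2·(1/2)^15 = 2^{1 − 15} = 1/16384.
By linearity of expectation: E[X] = C(52, 6) · 2^{1 − 15} = 20358520 · 1/16384 = 2544815/2048.
Numerically: E[X] ≈ 1242.58545.

E[X] = C(52,6)·2^(1−C(6,2)) = 2544815/2048 ≈ 1242.58545.


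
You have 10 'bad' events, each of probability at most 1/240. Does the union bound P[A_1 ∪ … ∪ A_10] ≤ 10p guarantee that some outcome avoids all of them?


Union bound: P[∪_{i=1}^{10} A_i] ≤ Σ_i P[A_i] ≤ 10·p = 10·(1/240) = 1/24.
Numerically: 1/24 ≈ 0.04167.
Is 1/24 < 1? YES.
Since P[∪ A_i] ≤ 1/24 < 1, the complement has P[∩ A_i^c] ≥ 1 − 1/24 = 23/24 > 0, so some outcome avoids every A_i.

10·p = 1/24 ≈ 0.04167; existence CERTIFIED by the union bound.


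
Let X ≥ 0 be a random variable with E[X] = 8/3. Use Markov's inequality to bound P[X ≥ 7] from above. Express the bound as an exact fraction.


μ = E[X] = 8/3, a = 7.
Markov: P[X ≥ 7] ≤ μ/a = (8/3)/7 = 8/21.
Numerically: ≈ 0.38095.
(Since a = 7 > μ = 2.66667, the bound 8/21 is < 1 and informative.)

P[X ≥ 7] ≤ 8/21 ≈ 0.38095.


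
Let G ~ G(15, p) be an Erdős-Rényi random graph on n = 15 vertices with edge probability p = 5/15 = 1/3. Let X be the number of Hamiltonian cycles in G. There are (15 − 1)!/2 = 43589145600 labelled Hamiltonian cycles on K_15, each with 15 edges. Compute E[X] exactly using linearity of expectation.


K_15 has (15 − 1)!/2 = 43589145600 labelled Hamiltonian cycles.
For each such Hamiltonian cycle H, let X_H = 1 if all 15 edges of H are present in G. Then P[X_H = 1] = p^{15} = (1/3)^{15} = 1/14348907.
By linearity: E[X] = Σ_H E[X_H] = 43589145600 · p^{15} = 43589145600 · 1/14348907 = 179379200/59049.
Numerically: E[X] ≈ 3037.8.

E[X] = 43589145600 · (1/3)^{15} = 179379200/59049 ≈ 3037.8.


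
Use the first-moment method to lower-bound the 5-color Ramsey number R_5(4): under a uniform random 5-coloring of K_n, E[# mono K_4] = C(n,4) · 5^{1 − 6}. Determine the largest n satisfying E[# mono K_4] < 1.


We need C(n, 4) · 5^{1 − 6} < 1, i.e. C(n, 4) < 5^{6 − 1} = 3125.
Check values of n near the boundary:
  n = 13: C(13, 4) = 715; 715 < 3125? YES
  n = 14: C(14, 4) = 1001; 1001 < 3125? YES
  n = 15: C(15, 4) = 1365; 1365 < 3125? YES
  n = 16: C(16, 4) = 1820; 1820 < 3125? YES
  n = 17: C(17, 4) = 2380; 2380 < 3125? YES
  n = 18: C(18, 4) = 3060; 3060 < 3125? YES
  n = 19: C(19, 4) = 3876; 3876 < 3125? NO
  n = 20: C(20, 4) = 4845; 4845 < 3125? NO
The largest n with C(n, 4) < 3125 is n = 18 (where E[X] = 612/625 ≈ 0.97920). Hence R_5(4) > 18, i.e. R_5(4) ≥ 19.

Largest n = 18; hence R_5(4) > 18.


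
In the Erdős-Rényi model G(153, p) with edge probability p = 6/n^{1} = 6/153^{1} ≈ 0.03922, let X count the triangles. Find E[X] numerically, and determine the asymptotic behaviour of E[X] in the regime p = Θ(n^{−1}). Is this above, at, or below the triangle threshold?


Number of potential triangles: C(153, 3) = 585276.
Each occurs with probability p³ ≈ (0.03922)³ ≈ 6.030863e-05.
By linearity: E[X] = C(153, 3)·p³ ≈ 585276 · 6.030863e-05 ≈ 35.2972.
Here α = 1, so p = 6/n is exactly at the triangle threshold p ~ 1/n. Asymptotically E[X] → c³/6 = 6³/6 = 36 ≈ 36.0000, a bounded constant. In this regime the triangle count is asymptotically Poisson(c³/6).

E[X] ≈ 35.2972; in regime p = Θ(1/n^{1}) E[X] stays bounded (at the triangle threshold p ~ 1/n).
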